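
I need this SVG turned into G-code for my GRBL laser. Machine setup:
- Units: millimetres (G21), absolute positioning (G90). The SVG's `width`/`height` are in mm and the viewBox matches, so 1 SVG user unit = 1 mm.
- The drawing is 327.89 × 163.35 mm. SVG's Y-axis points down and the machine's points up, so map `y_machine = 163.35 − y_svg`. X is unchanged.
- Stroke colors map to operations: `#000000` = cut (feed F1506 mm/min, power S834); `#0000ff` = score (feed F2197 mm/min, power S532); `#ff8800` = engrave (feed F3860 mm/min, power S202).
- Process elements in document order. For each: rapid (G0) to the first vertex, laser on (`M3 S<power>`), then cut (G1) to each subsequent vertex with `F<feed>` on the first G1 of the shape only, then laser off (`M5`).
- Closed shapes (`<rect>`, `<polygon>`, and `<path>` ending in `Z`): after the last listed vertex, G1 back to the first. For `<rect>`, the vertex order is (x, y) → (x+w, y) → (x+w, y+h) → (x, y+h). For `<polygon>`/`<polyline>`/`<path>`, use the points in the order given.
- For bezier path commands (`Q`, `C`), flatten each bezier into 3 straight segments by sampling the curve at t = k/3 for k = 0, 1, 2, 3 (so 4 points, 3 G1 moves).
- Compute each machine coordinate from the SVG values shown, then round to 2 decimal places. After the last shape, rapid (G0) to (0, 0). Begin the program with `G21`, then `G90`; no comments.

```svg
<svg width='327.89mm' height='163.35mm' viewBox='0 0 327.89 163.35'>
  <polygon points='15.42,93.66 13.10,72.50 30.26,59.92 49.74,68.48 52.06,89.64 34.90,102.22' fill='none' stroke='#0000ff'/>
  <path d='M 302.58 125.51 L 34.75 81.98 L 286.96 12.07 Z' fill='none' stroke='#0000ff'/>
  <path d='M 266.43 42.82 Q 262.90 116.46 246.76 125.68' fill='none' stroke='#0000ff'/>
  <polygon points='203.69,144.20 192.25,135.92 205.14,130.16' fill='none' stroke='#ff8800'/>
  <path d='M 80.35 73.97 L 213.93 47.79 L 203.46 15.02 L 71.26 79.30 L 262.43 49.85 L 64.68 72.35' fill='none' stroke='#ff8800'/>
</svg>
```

G21
G90
G0 X15.42 Y69.69
M3 S532
G1 X13.10 Y90.85 F2197
G1 X30.26 Y103.43
G1 X49.74 Y94.87
G1 X52.06 Y73.71
G1 X34.90 Y61.13
G1 X15.42 Y69.69
M5
G0 X302.58 Y37.84
M3 S532
G1 X34.75 Y81.37 F2197
G1 X286.96 Y151.28
G1 X302.58 Y37.84
M5
G0 X266.43 Y120.53
M3 S532
G1 X262.68 Y78.59 F2197
G1 X256.12 Y50.97
G1 X246.76 Y37.67
M5
G0 X203.69 Y19.15
M3 S202
G1 X192.25 Y27.43 F3860
G1 X205.14 Y33.19
G1 X203.69 Y19.15
M5
G0 X80.35 Y89.38
M3 S202
G1 X213.93 Y115.56 F3860
G1 X203.46 Y148.33
G1 X71.26 Y84.05
G1 X262.43 Y113.50
G1 X64.68 Y91.00
M5
G0 X0.00 Y0.00

Since the viewBox matches the mm dimensions, user units are millimetres directly. The only transform is the Y-flip y_m = 163.35 − y_svg.

Shape 1 is a regular polygon drawn with `<polygon>`. Its stroke #0000ff means score at S532, F2197. After flipping Y the toolpath is (15.42,69.69) → (13.10,90.85) → (30.26,103.43) → (49.74,94.87) → (52.06,73.71) → (34.90,61.13) → (15.42,69.69), returning to the start.

Shape 2 is a closed polygon drawn with `<path>`. Its stroke #0000ff means score at S532, F2197. After flipping Y the toolpath is (302.58,37.84) → (34.75,81.37) → (286.96,151.28) → (302.58,37.84), returning to the start.

Shape 3 is a quadratic bezier drawn with `<path>`. Its stroke #0000ff means score at S532, F2197. After flipping Y the toolpath is (266.43,120.53) → (262.68,78.59) → (256.12,50.97) → (246.76,37.67).

Shape 4 is a regular polygon drawn with `<polygon>`. Its stroke #ff8800 means engrave at S202, F3860. After flipping Y the toolpath is (203.69,19.15) → (192.25,27.43) → (205.14,33.19) → (203.69,19.15), returning to the start.

Shape 5 is a open polyline drawn with `<path>`. Its stroke #ff8800 means engrave at S202, F3860. After flipping Y the toolpath is (80.35,89.38) → (213.93,115.56) → (203.46,148.33) → (71.26,84.05) → (262.43,113.50) → (64.68,91.00).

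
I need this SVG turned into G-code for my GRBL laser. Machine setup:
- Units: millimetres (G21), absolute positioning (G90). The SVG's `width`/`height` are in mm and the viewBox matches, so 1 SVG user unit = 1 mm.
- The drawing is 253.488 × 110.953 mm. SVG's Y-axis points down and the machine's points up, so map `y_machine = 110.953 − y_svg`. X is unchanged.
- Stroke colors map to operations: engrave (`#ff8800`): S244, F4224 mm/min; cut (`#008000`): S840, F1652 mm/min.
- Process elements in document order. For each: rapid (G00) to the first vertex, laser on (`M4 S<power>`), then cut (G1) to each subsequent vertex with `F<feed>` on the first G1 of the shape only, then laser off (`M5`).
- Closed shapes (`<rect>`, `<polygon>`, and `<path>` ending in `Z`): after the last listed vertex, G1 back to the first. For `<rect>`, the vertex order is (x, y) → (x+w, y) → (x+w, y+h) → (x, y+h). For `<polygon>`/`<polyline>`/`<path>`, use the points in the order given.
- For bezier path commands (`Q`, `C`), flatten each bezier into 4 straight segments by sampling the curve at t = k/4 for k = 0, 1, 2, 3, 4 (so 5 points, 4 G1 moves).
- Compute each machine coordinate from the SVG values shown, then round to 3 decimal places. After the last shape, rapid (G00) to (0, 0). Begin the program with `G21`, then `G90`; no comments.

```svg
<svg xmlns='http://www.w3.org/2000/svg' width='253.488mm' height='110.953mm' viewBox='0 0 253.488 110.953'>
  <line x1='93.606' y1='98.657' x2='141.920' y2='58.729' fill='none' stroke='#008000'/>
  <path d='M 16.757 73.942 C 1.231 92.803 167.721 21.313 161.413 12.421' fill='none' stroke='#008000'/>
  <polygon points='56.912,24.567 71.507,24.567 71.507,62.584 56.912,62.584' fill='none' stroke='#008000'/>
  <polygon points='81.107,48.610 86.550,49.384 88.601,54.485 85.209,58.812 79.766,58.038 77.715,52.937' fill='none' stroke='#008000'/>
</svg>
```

1 u = 1 mm; y_m = 110.953 − y.

[1] `<line>` line segment, #008000→cut S840 F1652: (93.606,12.296) → (141.920,52.224)

[2] `<path>` cubic bezier, #008000→cut S840 F1652: (16.757,37.011) → (33.697,37.416) → (85.628,57.364) → (139.288,82.516) → (161.413,98.532)

[3] `<polygon>` rectangle, #008000→cut S840 F1652: (56.912,86.386) → (71.507,86.386) → (71.507,48.369) → (56.912,48.369) → (56.912,86.386) (closed)

[4] `<polygon>` regular polygon, #008000→cut S840 F1652: (81.107,62.343) → (86.550,61.569) → (88.601,56.468) → (85.209,52.141) → (79.766,52.915) → (77.715,58.016) → (81.107,62.343) (closed)

G21
G90
G00 X93.606 Y12.296
M4 S840
G1 X141.920 Y52.224 F1652
M5
G00 X16.757 Y37.011
M4 S840
G1 X33.697 Y37.416 F1652
G1 X85.628 Y57.364
G1 X139.288 Y82.516
G1 X161.413 Y98.532
M5
G00 X56.912 Y86.386
M4 S840
G1 X71.507 Y86.386 F1652
G1 X71.507 Y48.369
G1 X56.912 Y48.369
G1 X56.912 Y86.386
M5
G00 X81.107 Y62.343
M4 S840
G1 X86.550 Y61.569 F1652
G1 X88.601 Y56.468
G1 X85.209 Y52.141
G1 X79.766 Y52.915
G1 X77.715 Y58.016
G1 X81.107 Y62.343
M5
G00 X0.000 Y0.000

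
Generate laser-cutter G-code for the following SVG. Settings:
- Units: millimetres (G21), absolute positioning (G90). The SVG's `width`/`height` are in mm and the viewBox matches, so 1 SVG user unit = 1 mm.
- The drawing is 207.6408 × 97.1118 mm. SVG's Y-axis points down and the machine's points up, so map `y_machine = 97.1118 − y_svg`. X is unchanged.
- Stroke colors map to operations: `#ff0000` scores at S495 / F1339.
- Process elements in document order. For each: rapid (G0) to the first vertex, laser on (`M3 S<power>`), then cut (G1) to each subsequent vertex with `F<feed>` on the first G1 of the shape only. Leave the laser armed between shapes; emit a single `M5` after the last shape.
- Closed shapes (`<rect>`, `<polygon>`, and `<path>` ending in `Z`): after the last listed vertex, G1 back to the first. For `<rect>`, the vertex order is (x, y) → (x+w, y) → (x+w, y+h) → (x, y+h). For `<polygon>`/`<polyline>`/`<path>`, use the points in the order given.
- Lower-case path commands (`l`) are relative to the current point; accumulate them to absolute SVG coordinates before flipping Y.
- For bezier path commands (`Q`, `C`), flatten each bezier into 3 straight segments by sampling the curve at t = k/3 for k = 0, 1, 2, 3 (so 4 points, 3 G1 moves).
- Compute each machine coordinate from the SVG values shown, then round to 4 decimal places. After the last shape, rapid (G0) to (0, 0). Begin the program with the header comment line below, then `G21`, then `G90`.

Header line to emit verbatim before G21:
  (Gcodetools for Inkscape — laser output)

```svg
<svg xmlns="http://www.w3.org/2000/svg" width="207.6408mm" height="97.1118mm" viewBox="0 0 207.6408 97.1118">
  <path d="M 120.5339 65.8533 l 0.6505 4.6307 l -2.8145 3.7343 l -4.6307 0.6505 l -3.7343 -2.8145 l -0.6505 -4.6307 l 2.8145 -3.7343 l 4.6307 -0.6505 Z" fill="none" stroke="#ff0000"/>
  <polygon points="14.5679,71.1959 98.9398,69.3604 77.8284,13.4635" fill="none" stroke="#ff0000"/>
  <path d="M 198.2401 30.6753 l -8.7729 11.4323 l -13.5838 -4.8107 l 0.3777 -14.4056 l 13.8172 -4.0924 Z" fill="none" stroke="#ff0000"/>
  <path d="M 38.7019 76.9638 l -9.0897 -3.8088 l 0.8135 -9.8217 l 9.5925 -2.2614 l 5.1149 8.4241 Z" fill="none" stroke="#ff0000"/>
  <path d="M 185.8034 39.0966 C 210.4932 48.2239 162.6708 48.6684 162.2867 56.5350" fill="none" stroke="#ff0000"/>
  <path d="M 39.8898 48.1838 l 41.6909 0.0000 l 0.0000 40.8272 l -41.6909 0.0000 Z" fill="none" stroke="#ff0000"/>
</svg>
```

(Gcodetools for Inkscape — laser output)
G21
G90
G0 X120.5339 Y31.2585
M3 S495
G1 X121.1844 Y26.6278 F1339
G1 X118.3699 Y22.8935
G1 X113.7392 Y22.2430
G1 X110.0049 Y25.0575
G1 X109.3544 Y29.6882
G1 X112.1689 Y33.4225
G1 X116.7996 Y34.0730
G1 X120.5339 Y31.2585
G0 X14.5679 Y25.9159
M3 S495
G1 X98.9398 Y27.7514 F1339
G1 X77.8284 Y83.6483
G1 X14.5679 Y25.9159
G0 X198.2401 Y66.4365
M3 S495
G1 X189.4672 Y55.0042 F1339
G1 X175.8834 Y59.8149
G1 X176.2611 Y74.2205
G1 X190.0783 Y78.3129
G1 X198.2401 Y66.4365
G0 X38.7019 Y20.1480
M3 S495
G1 X29.6122 Y23.9568 F1339
G1 X30.4257 Y33.7785
G1 X40.0182 Y36.0399
G1 X45.1331 Y27.6158
G1 X38.7019 Y20.1480
G0 X185.8034 Y58.0152
M3 S495
G1 X190.7651 Y51.1857 F1339
G1 X174.0410 Y46.5658
G1 X162.2867 Y40.5768
G0 X39.8898 Y48.9280
M3 S495
G1 X81.5807 Y48.9280 F1339
G1 X81.5807 Y8.1008
G1 X39.8898 Y8.1008
G1 X39.8898 Y48.9280
M5
G0 X0.0000 Y0.0000

1 u = 1 mm; y_m = 97.1118 − y.

[1] `<path>` regular polygon, #ff0000→score S495 F1339: (120.5339,31.2585) → (121.1844,26.6278) → (118.3699,22.8935) → (113.7392,22.2430) → (110.0049,25.0575) → (109.3544,29.6882) → (112.1689,33.4225) → (116.7996,34.0730) → (120.5339,31.2585) (closed)

[2] `<polygon>` closed polygon, #ff0000→score S495 F1339: (14.5679,25.9159) → (98.9398,27.7514) → (77.8284,83.6483) → (14.5679,25.9159) (closed)

[3] `<path>` regular polygon, #ff0000→score S495 F1339: (198.2401,66.4365) → (189.4672,55.0042) → (175.8834,59.8149) → (176.2611,74.2205) → (190.0783,78.3129) → (198.2401,66.4365) (closed)

[4] `<path>` regular polygon, #ff0000→score S495 F1339: (38.7019,20.1480) → (29.6122,23.9568) → (30.4257,33.7785) → (40.0182,36.0399) → (45.1331,27.6158) → (38.7019,20.1480) (closed)

[5] `<path>` cubic bezier, #ff0000→score S495 F1339: (185.8034,58.0152) → (190.7651,51.1857) → (174.0410,46.5658) → (162.2867,40.5768)

[6] `<path>` rectangle, #ff0000→score S495 F1339: (39.8898,48.9280) → (81.5807,48.9280) → (81.5807,8.1008) → (39.8898,8.1008) → (39.8898,48.9280) (closed)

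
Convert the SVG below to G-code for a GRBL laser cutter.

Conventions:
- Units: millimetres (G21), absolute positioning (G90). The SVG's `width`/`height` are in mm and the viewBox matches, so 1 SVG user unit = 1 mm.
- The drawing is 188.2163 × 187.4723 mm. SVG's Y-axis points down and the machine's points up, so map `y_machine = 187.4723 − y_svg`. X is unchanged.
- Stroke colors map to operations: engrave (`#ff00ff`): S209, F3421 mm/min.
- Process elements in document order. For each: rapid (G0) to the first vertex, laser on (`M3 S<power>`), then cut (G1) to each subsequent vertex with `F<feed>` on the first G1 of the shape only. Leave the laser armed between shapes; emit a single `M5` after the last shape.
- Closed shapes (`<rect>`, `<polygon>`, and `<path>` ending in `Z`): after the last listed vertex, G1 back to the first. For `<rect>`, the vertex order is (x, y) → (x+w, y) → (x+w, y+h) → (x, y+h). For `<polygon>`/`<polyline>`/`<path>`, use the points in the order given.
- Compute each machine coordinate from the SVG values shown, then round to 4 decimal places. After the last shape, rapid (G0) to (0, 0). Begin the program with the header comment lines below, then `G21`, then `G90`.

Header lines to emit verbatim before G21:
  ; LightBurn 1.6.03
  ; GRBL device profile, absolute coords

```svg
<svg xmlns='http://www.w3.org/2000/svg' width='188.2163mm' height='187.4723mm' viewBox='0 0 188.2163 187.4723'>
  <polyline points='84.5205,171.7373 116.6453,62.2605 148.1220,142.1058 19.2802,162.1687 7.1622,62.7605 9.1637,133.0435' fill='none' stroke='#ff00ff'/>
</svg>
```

viewBox `0 0 188.2163 187.4723` with mm width/height → 1 unit = 1 mm. Flip: y_m = 187.4723 − y_svg.

**Shape 1** — `<polyline>` open polyline, stroke `#ff00ff` → engrave (S209, F3421). Machine vertices: (84.5205,15.7350) → (116.6453,125.2118) → (148.1220,45.3665) → (19.2802,25.3036) → (7.1622,124.7118) → (9.1637,54.4288). Open path.

; LightBurn 1.6.03
; GRBL device profile, absolute coords
G21
G90
G0 X84.5205 Y15.7350
M3 S209
G1 X116.6453 Y125.2118 F3421
G1 X148.1220 Y45.3665
G1 X19.2802 Y25.3036
G1 X7.1622 Y124.7118
G1 X9.1637 Y54.4288
M5
G0 X0.0000 Y0.0000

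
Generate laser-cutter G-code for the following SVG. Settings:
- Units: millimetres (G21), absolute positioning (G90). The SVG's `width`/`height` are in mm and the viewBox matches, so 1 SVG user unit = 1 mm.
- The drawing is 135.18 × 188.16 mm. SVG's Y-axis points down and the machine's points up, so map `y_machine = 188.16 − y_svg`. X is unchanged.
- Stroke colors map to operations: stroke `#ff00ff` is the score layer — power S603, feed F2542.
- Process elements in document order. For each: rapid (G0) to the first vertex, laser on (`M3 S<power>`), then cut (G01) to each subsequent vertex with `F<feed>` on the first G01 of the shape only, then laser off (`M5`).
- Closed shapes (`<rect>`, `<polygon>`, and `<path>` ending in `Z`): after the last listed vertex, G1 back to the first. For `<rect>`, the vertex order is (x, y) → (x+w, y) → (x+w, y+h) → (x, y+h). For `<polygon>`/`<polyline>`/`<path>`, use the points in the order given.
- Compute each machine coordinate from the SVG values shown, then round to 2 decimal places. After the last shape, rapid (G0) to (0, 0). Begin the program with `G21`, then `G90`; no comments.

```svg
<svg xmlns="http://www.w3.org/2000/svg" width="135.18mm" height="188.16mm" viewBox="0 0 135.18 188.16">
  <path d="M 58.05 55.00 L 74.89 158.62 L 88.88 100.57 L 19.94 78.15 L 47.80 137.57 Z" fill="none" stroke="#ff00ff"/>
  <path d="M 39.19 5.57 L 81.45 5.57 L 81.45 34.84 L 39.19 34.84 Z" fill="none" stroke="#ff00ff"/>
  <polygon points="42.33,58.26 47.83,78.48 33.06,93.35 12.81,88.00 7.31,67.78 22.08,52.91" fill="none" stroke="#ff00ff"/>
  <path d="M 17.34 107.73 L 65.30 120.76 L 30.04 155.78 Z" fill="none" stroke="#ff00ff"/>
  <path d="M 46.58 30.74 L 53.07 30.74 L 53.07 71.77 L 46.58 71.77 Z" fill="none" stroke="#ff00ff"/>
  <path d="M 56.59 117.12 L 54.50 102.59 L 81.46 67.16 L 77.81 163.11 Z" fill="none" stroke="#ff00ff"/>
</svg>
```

1 u = 1 mm; y_m = 188.16 − y.

[1] `<path>` closed polygon, #ff00ff→score S603 F2542: (58.05,133.16) → (74.89,29.54) → (88.88,87.59) → (19.94,110.01) → (47.80,50.59) → (58.05,133.16) (closed)

[2] `<path>` rectangle, #ff00ff→score S603 F2542: (39.19,182.59) → (81.45,182.59) → (81.45,153.32) → (39.19,153.32) → (39.19,182.59) (closed)

[3] `<polygon>` regular polygon, #ff00ff→score S603 F2542: (42.33,129.90) → (47.83,109.68) → (33.06,94.81) → (12.81,100.16) → (7.31,120.38) → (22.08,135.25) → (42.33,129.90) (closed)

[4] `<path>` regular polygon, #ff00ff→score S603 F2542: (17.34,80.43) → (65.30,67.40) → (30.04,32.38) → (17.34,80.43) (closed)

[5] `<path>` rectangle, #ff00ff→score S603 F2542: (46.58,157.42) → (53.07,157.42) → (53.07,116.39) → (46.58,116.39) → (46.58,157.42) (closed)

[6] `<path>` closed polygon, #ff00ff→score S603 F2542: (56.59,71.04) → (54.50,85.57) → (81.46,121.00) → (77.81,25.05) → (56.59,71.04) (closed)

G21
G90
G0 X58.05 Y133.16
M3 S603
G01 X74.89 Y29.54 F2542
G01 X88.88 Y87.59
G01 X19.94 Y110.01
G01 X47.80 Y50.59
G01 X58.05 Y133.16
M5
G0 X39.19 Y182.59
M3 S603
G01 X81.45 Y182.59 F2542
G01 X81.45 Y153.32
G01 X39.19 Y153.32
G01 X39.19 Y182.59
M5
G0 X42.33 Y129.90
M3 S603
G01 X47.83 Y109.68 F2542
G01 X33.06 Y94.81
G01 X12.81 Y100.16
G01 X7.31 Y120.38
G01 X22.08 Y135.25
G01 X42.33 Y129.90
M5
G0 X17.34 Y80.43
M3 S603
G01 X65.30 Y67.40 F2542
G01 X30.04 Y32.38
G01 X17.34 Y80.43
M5
G0 X46.58 Y157.42
M3 S603
G01 X53.07 Y157.42 F2542
G01 X53.07 Y116.39
G01 X46.58 Y116.39
G01 X46.58 Y157.42
M5
G0 X56.59 Y71.04
M3 S603
G01 X54.50 Y85.57 F2542
G01 X81.46 Y121.00
G01 X77.81 Y25.05
G01 X56.59 Y71.04
M5
G0 X0.00 Y0.00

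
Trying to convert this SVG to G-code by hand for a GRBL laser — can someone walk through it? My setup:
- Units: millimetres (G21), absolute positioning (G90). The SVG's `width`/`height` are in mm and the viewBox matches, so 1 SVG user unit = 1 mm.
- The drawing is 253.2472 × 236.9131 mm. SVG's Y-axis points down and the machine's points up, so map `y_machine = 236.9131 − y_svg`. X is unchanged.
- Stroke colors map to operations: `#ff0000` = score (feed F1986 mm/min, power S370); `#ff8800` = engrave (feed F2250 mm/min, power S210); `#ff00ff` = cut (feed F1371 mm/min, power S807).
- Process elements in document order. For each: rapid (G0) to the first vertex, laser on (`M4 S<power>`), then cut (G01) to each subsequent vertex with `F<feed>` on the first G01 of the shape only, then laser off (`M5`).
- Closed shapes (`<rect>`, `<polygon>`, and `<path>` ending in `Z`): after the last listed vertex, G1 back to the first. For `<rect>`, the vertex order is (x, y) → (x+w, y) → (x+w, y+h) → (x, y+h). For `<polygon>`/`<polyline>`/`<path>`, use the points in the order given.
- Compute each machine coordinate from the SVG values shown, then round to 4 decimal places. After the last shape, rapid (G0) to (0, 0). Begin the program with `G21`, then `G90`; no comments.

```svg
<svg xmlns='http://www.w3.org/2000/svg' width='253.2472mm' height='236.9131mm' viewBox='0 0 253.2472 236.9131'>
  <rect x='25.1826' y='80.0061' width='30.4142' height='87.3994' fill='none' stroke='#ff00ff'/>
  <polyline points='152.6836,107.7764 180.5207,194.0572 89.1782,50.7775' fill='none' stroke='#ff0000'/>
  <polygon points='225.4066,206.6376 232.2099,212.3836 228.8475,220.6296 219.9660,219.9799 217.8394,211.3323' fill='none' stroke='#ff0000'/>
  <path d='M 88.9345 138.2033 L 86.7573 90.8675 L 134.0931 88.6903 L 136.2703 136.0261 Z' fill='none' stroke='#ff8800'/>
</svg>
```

Since the viewBox matches the mm dimensions, user units are millimetres directly. The only transform is the Y-flip y_m = 236.9131 − y_svg.

Shape 1 is a rectangle drawn with `<rect>`. Its stroke #ff00ff means cut at S807, F1371. After flipping Y the toolpath is (25.1826,156.9070) → (55.5968,156.9070) → (55.5968,69.5076) → (25.1826,69.5076) → (25.1826,156.9070), returning to the start.

Shape 2 is a open polyline drawn with `<polyline>`. Its stroke #ff0000 means score at S370, F1986. After flipping Y the toolpath is (152.6836,129.1367) → (180.5207,42.8559) → (89.1782,186.1356).

Shape 3 is a regular polygon drawn with `<polygon>`. Its stroke #ff0000 means score at S370, F1986. After flipping Y the toolpath is (225.4066,30.2755) → (232.2099,24.5295) → (228.8475,16.2835) → (219.9660,16.9332) → (217.8394,25.5808) → (225.4066,30.2755), returning to the start.

Shape 4 is a regular polygon drawn with `<path>`. Its stroke #ff8800 means engrave at S210, F2250. After flipping Y the toolpath is (88.9345,98.7098) → (86.7573,146.0456) → (134.0931,148.2228) → (136.2703,100.8870) → (88.9345,98.7098), returning to the start.

G21
G90
G0 X25.1826 Y156.9070
M4 S807
G01 X55.5968 Y156.9070 F1371
G01 X55.5968 Y69.5076
G01 X25.1826 Y69.5076
G01 X25.1826 Y156.9070
M5
G0 X152.6836 Y129.1367
M4 S370
G01 X180.5207 Y42.8559 F1986
G01 X89.1782 Y186.1356
M5
G0 X225.4066 Y30.2755
M4 S370
G01 X232.2099 Y24.5295 F1986
G01 X228.8475 Y16.2835
G01 X219.9660 Y16.9332
G01 X217.8394 Y25.5808
G01 X225.4066 Y30.2755
M5
G0 X88.9345 Y98.7098
M4 S210
G01 X86.7573 Y146.0456 F2250
G01 X134.0931 Y148.2228
G01 X136.2703 Y100.8870
G01 X88.9345 Y98.7098
M5
G0 X0.0000 Y0.0000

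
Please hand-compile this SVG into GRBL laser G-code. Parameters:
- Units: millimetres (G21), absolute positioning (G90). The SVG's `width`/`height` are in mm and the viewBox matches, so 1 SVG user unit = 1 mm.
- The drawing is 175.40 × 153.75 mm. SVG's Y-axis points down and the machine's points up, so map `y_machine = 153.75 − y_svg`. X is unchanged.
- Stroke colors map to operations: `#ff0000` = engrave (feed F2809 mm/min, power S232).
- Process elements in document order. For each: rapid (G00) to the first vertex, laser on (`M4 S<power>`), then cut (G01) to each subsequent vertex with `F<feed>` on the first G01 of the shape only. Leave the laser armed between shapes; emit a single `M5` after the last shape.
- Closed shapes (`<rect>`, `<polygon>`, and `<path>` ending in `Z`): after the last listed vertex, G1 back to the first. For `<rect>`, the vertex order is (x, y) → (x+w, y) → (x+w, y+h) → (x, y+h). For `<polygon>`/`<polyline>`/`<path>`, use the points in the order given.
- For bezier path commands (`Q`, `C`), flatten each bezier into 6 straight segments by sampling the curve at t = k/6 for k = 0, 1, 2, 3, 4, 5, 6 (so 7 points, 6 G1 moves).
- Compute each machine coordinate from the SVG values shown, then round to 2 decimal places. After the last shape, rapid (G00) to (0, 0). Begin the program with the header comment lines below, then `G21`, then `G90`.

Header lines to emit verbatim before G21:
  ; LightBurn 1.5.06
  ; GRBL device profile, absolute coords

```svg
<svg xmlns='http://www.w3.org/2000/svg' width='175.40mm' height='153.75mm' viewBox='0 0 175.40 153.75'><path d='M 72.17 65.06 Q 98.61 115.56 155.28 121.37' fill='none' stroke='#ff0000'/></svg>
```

viewBox `0 0 175.40 153.75` with mm width/height → 1 unit = 1 mm. Flip: y_m = 153.75 − y_svg.

**Shape 1** — `<path>` quadratic bezier, stroke `#ff0000` → engrave (S232, F2809). Control points (SVG): P0=(72.17,65.06), P1=(98.61,115.56), P2=(155.28,121.37); sampled at t=k/6. Machine vertices: (72.17,88.69) → (81.82,73.10) → (93.16,59.99) → (106.17,49.36) → (120.86,41.22) → (137.23,35.56) → (155.28,32.38). Open path.

; LightBurn 1.5.06
; GRBL device profile, absolute coords
G21
G90
G00 X72.17 Y88.69
M4 S232
G01 X81.82 Y73.10 F2809
G01 X93.16 Y59.99
G01 X106.17 Y49.36
G01 X120.86 Y41.22
G01 X137.23 Y35.56
G01 X155.28 Y32.38
M5
G00 X0.00 Y0.00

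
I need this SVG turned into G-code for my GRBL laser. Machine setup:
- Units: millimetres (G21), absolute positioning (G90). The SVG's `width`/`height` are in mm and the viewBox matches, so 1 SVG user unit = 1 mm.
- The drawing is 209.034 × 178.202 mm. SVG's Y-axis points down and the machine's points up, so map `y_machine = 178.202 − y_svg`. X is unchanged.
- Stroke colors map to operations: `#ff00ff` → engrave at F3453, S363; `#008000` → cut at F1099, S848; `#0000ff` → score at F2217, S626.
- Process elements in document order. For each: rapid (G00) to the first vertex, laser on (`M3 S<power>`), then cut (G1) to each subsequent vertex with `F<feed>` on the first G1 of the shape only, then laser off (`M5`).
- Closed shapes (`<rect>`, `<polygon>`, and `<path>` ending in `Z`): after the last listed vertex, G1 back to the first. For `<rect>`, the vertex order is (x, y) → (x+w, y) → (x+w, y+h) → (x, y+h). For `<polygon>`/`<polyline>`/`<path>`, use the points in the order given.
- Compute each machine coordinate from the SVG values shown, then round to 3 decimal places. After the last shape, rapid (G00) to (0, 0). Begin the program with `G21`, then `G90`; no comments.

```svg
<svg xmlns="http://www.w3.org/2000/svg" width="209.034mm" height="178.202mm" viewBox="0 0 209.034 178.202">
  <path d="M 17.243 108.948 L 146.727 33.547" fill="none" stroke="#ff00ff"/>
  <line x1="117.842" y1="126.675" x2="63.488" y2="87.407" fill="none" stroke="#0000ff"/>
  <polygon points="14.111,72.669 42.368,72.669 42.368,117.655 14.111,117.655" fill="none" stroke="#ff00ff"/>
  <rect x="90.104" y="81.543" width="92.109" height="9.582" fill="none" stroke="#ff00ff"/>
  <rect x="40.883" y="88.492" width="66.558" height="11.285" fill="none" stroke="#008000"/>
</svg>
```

G21
G90
G00 X17.243 Y69.254
M3 S363
G1 X146.727 Y144.655 F3453
M5
G00 X117.842 Y51.527
M3 S626
G1 X63.488 Y90.795 F2217
M5
G00 X14.111 Y105.533
M3 S363
G1 X42.368 Y105.533 F3453
G1 X42.368 Y60.547
G1 X14.111 Y60.547
G1 X14.111 Y105.533
M5
G00 X90.104 Y96.659
M3 S363
G1 X182.213 Y96.659 F3453
G1 X182.213 Y87.077
G1 X90.104 Y87.077
G1 X90.104 Y96.659
M5
G00 X40.883 Y89.710
M3 S848
G1 X107.441 Y89.710 F1099
G1 X107.441 Y78.425
G1 X40.883 Y78.425
G1 X40.883 Y89.710
M5
G00 X0.000 Y0.000

Since the viewBox matches the mm dimensions, user units are millimetres directly. The only transform is the Y-flip y_m = 178.202 − y_svg.

Shape 1 is a line segment drawn with `<path>`. Its stroke #ff00ff means engrave at S363, F3453. After flipping Y the toolpath is (17.243,69.254) → (146.727,144.655).

Shape 2 is a line segment drawn with `<line>`. Its stroke #0000ff means score at S626, F2217. After flipping Y the toolpath is (117.842,51.527) → (63.488,90.795).

Shape 3 is a rectangle drawn with `<polygon>`. Its stroke #ff00ff means engrave at S363, F3453. After flipping Y the toolpath is (14.111,105.533) → (42.368,105.533) → (42.368,60.547) → (14.111,60.547) → (14.111,105.533), returning to the start.

Shape 4 is a rectangle drawn with `<rect>`. Its stroke #ff00ff means engrave at S363, F3453. After flipping Y the toolpath is (90.104,96.659) → (182.213,96.659) → (182.213,87.077) → (90.104,87.077) → (90.104,96.659), returning to the start.

Shape 5 is a rectangle drawn with `<rect>`. Its stroke #008000 means cut at S848, F1099. After flipping Y the toolpath is (40.883,89.710) → (107.441,89.710) → (107.441,78.425) → (40.883,78.425) → (40.883,89.710), returning to the start.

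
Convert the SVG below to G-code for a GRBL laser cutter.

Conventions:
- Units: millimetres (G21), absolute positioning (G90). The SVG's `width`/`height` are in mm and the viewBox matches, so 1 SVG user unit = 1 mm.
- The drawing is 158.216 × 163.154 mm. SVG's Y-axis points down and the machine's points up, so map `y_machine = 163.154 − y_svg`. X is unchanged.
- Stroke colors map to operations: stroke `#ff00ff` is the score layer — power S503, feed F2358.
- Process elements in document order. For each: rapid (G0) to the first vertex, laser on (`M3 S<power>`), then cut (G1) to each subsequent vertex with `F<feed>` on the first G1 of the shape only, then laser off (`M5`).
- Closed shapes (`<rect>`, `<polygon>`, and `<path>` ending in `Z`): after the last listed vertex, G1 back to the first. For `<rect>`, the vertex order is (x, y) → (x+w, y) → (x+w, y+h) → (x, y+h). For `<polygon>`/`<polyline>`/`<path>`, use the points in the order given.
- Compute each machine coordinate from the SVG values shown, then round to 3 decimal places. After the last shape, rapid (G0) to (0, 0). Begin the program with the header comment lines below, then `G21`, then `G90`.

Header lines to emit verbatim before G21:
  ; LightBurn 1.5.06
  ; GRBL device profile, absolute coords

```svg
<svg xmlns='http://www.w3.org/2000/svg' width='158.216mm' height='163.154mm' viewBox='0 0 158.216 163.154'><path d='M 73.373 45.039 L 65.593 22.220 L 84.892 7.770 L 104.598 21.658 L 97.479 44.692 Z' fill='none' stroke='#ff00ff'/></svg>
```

; LightBurn 1.5.06
; GRBL device profile, absolute coords
G21
G90
G0 X73.373 Y118.115
M3 S503
G1 X65.593 Y140.934 F2358
G1 X84.892 Y155.384
G1 X104.598 Y141.496
G1 X97.479 Y118.462
G1 X73.373 Y118.115
M5
G0 X0.000 Y0.000

Since the viewBox matches the mm dimensions, user units are millimetres directly. The only transform is the Y-flip y_m = 163.154 − y_svg.

Shape 1 is a regular polygon drawn with `<path>`. Its stroke #ff00ff means score at S503, F2358. After flipping Y the toolpath is (73.373,118.115) → (65.593,140.934) → (84.892,155.384) → (104.598,141.496) → (97.479,118.462) → (73.373,118.115), returning to the start.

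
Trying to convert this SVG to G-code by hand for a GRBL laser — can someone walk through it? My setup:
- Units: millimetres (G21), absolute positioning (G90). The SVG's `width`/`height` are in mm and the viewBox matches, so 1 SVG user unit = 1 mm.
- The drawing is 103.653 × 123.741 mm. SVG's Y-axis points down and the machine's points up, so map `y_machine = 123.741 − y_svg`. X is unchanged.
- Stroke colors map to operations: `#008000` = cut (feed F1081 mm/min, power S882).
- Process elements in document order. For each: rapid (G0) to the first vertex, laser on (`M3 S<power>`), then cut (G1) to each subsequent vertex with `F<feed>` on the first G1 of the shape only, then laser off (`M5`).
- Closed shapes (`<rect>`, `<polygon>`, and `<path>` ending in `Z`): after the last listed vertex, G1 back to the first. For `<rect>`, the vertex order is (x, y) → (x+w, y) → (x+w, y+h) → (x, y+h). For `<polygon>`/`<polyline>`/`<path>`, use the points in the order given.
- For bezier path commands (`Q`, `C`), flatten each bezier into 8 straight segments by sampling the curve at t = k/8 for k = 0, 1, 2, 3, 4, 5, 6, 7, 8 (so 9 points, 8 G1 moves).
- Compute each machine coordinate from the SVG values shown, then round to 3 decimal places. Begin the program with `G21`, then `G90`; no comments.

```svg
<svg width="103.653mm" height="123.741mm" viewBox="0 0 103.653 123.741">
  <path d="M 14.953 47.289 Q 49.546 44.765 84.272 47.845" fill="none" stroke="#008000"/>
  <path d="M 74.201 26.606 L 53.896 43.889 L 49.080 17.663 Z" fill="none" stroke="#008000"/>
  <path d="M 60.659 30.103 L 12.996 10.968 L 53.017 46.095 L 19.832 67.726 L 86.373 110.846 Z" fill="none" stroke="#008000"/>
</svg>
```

G21
G90
G0 X14.953 Y76.452
M3 S882
G1 X23.603 Y76.995 F1081
G1 X32.258 Y77.364
G1 X40.916 Y77.557
G1 X49.579 Y77.575
G1 X58.246 Y77.418
G1 X66.917 Y77.086
G1 X75.593 Y76.578
G1 X84.272 Y75.896
M5
G0 X74.201 Y97.135
M3 S882
G1 X53.896 Y79.852 F1081
G1 X49.080 Y106.078
G1 X74.201 Y97.135
M5
G0 X60.659 Y93.638
M3 S882
G1 X12.996 Y112.773 F1081
G1 X53.017 Y77.646
G1 X19.832 Y56.015
G1 X86.373 Y12.895
G1 X60.659 Y93.638
M5

Since the viewBox matches the mm dimensions, user units are millimetres directly. The only transform is the Y-flip y_m = 123.741 − y_svg.

Shape 1 is a quadratic bezier drawn with `<path>`. Its stroke #008000 means cut at S882, F1081. After flipping Y the toolpath is (14.953,76.452) → (23.603,76.995) → (32.258,77.364) → (40.916,77.557) → (49.579,77.575) → (58.246,77.418) → (66.917,77.086) → (75.593,76.578) → (84.272,75.896).

Shape 2 is a regular polygon drawn with `<path>`. Its stroke #008000 means cut at S882, F1081. After flipping Y the toolpath is (74.201,97.135) → (53.896,79.852) → (49.080,106.078) → (74.201,97.135), returning to the start.

Shape 3 is a closed polygon drawn with `<path>`. Its stroke #008000 means cut at S882, F1081. After flipping Y the toolpath is (60.659,93.638) → (12.996,112.773) → (53.017,77.646) → (19.832,56.015) → (86.373,12.895) → (60.659,93.638), returning to the start.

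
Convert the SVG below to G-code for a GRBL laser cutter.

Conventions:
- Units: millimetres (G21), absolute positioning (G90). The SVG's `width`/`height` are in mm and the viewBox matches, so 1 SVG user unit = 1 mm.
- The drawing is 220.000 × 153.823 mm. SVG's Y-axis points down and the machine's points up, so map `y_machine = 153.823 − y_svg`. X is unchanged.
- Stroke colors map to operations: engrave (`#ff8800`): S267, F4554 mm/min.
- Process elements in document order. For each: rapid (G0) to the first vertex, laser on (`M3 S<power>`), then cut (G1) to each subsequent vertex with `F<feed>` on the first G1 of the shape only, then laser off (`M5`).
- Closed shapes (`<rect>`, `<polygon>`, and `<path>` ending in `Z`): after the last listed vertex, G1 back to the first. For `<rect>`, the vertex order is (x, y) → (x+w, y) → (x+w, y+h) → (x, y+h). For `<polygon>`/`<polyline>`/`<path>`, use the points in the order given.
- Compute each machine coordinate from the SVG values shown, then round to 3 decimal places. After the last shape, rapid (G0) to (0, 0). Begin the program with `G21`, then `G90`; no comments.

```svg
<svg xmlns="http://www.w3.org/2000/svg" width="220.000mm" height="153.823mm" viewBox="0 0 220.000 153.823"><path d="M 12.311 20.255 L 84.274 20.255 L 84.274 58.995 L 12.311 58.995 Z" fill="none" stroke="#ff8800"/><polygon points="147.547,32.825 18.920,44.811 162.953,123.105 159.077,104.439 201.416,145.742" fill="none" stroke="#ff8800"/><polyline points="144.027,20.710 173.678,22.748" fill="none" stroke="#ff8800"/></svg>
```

G21
G90
G0 X12.311 Y133.568
M3 S267
G1 X84.274 Y133.568 F4554
G1 X84.274 Y94.828
G1 X12.311 Y94.828
G1 X12.311 Y133.568
M5
G0 X147.547 Y120.998
M3 S267
G1 X18.920 Y109.012 F4554
G1 X162.953 Y30.718
G1 X159.077 Y49.384
G1 X201.416 Y8.081
G1 X147.547 Y120.998
M5
G0 X144.027 Y133.113
M3 S267
G1 X173.678 Y131.075 F4554
M5
G0 X0.000 Y0.000

Since the viewBox matches the mm dimensions, user units are millimetres directly. The only transform is the Y-flip y_m = 153.823 − y_svg.

Shape 1 is a rectangle drawn with `<path>`. Its stroke #ff8800 means engrave at S267, F4554. After flipping Y the toolpath is (12.311,133.568) → (84.274,133.568) → (84.274,94.828) → (12.311,94.828) → (12.311,133.568), returning to the start.

Shape 2 is a closed polygon drawn with `<polygon>`. Its stroke #ff8800 means engrave at S267, F4554. After flipping Y the toolpath is (147.547,120.998) → (18.920,109.012) → (162.953,30.718) → (159.077,49.384) → (201.416,8.081) → (147.547,120.998), returning to the start.

Shape 3 is a line segment drawn with `<polyline>`. Its stroke #ff8800 means engrave at S267, F4554. After flipping Y the toolpath is (144.027,133.113) → (173.678,131.075).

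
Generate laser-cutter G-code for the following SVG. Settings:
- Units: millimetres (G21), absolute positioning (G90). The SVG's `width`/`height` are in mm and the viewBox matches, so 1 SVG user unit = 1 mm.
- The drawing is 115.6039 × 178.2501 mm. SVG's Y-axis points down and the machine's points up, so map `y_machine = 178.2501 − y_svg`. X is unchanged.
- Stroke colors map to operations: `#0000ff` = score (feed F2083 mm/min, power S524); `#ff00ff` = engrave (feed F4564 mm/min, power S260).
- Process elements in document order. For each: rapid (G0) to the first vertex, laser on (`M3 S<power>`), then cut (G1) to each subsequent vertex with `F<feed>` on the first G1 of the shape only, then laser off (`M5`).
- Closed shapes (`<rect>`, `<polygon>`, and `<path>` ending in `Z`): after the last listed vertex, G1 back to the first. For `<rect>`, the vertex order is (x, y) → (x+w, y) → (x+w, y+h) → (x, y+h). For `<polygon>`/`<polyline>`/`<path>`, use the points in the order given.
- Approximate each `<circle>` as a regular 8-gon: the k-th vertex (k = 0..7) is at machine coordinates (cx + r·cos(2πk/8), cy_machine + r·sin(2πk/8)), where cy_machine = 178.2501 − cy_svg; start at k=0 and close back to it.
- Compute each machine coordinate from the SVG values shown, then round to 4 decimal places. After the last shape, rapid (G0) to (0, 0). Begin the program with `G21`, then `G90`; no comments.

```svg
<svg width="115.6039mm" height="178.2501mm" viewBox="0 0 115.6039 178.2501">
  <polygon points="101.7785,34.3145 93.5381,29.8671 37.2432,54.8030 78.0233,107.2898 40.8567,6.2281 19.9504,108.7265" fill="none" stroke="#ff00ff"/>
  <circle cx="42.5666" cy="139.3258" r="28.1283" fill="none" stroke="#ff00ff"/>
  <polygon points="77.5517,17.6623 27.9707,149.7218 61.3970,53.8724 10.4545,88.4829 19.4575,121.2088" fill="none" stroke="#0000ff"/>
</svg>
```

G21
G90
G0 X101.7785 Y143.9356
M3 S260
G1 X93.5381 Y148.3830 F4564
G1 X37.2432 Y123.4471
G1 X78.0233 Y70.9603
G1 X40.8567 Y172.0220
G1 X19.9504 Y69.5236
G1 X101.7785 Y143.9356
M5
G0 X70.6949 Y38.9243
M3 S260
G1 X62.4563 Y58.8140 F4564
G1 X42.5666 Y67.0526
G1 X22.6769 Y58.8140
G1 X14.4383 Y38.9243
G1 X22.6769 Y19.0346
G1 X42.5666 Y10.7960
G1 X62.4563 Y19.0346
G1 X70.6949 Y38.9243
M5
G0 X77.5517 Y160.5878
M3 S524
G1 X27.9707 Y28.5283 F2083
G1 X61.3970 Y124.3777
G1 X10.4545 Y89.7672
G1 X19.4575 Y57.0413
G1 X77.5517 Y160.5878
M5
G0 X0.0000 Y0.0000

Since the viewBox matches the mm dimensions, user units are millimetres directly. The only transform is the Y-flip y_m = 178.2501 − y_svg.

Shape 1 is a closed polygon drawn with `<polygon>`. Its stroke #ff00ff means engrave at S260, F4564. After flipping Y the toolpath is (101.7785,143.9356) → (93.5381,148.3830) → (37.2432,123.4471) → (78.0233,70.9603) → (40.8567,172.0220) → (19.9504,69.5236) → (101.7785,143.9356), returning to the start.

Shape 2 is a circle drawn with `<circle>`. Its stroke #ff00ff means engrave at S260, F4564. After flipping Y the toolpath is (70.6949,38.9243) → (62.4563,58.8140) → (42.5666,67.0526) → (22.6769,58.8140) → (14.4383,38.9243) → (22.6769,19.0346) → (42.5666,10.7960) → (62.4563,19.0346) → (70.6949,38.9243), returning to the start.

Shape 3 is a closed polygon drawn with `<polygon>`. Its stroke #0000ff means score at S524, F2083. After flipping Y the toolpath is (77.5517,160.5878) → (27.9707,28.5283) → (61.3970,124.3777) → (10.4545,89.7672) → (19.4575,57.0413) → (77.5517,160.5878), returning to the start.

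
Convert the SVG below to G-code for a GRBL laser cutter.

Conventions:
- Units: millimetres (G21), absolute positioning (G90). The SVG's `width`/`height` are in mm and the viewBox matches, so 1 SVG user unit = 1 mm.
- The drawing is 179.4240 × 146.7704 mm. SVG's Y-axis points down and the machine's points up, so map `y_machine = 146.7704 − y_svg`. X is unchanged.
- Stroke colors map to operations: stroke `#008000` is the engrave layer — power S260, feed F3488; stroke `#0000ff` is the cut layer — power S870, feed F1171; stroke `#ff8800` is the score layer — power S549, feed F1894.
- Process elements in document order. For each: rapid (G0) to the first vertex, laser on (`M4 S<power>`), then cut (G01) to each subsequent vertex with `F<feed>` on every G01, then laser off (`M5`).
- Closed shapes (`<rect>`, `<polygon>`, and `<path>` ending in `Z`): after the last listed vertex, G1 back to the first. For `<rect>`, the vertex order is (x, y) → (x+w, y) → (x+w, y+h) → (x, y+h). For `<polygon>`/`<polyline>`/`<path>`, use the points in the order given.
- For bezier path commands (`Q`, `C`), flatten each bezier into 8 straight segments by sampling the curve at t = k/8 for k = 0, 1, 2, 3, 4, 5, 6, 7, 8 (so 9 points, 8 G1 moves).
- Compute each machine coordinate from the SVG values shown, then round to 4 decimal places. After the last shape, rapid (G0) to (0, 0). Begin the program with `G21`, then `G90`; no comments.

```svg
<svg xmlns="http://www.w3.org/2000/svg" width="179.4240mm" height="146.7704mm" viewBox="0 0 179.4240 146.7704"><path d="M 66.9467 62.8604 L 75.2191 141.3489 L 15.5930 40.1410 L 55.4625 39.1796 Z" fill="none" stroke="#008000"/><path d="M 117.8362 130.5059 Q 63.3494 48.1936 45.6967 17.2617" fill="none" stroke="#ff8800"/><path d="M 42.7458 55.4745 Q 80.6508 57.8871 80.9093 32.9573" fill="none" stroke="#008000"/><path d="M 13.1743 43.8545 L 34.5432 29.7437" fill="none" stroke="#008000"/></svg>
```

G21
G90
G0 X66.9467 Y83.9100
M4 S260
G01 X75.2191 Y5.4215 F3488
G01 X15.5930 Y106.6294 F3488
G01 X55.4625 Y107.5908 F3488
G01 X66.9467 Y83.9100 F3488
M5
G0 X117.8362 Y16.2645
M4 S549
G01 X104.7900 Y36.0398 F1894
G01 X92.8949 Y54.2094 F1894
G01 X82.1509 Y70.7734 F1894
G01 X72.5579 Y85.7317 F1894
G01 X64.1160 Y99.0844 F1894
G01 X56.8252 Y110.8315 F1894
G01 X50.6854 Y120.9729 F1894
G01 X45.6967 Y129.5087 F1894
M5
G0 X42.7458 Y91.2959
M4 S260
G01 X51.6338 Y91.1200 F3488
G01 X59.3454 Y91.7985 F3488
G01 X65.8805 Y93.3315 F3488
G01 X71.2392 Y95.7189 F3488
G01 X75.4214 Y98.9608 F3488
G01 X78.4271 Y103.0571 F3488
G01 X80.2564 Y108.0079 F3488
G01 X80.9093 Y113.8131 F3488
M5
G0 X13.1743 Y102.9159
M4 S260
G01 X34.5432 Y117.0267 F3488
M5
G0 X0.0000 Y0.0000

1 u = 1 mm; y_m = 146.7704 − y.

[1] `<path>` closed polygon, #008000→engrave S260 F3488: (66.9467,83.9100) → (75.2191,5.4215) → (15.5930,106.6294) → (55.4625,107.5908) → (66.9467,83.9100) (closed)

[2] `<path>` quadratic bezier, #ff8800→score S549 F1894: (117.8362,16.2645) → (104.7900,36.0398) → (92.8949,54.2094) → (82.1509,70.7734) → (72.5579,85.7317) → (64.1160,99.0844) → (56.8252,110.8315) → (50.6854,120.9729) → (45.6967,129.5087)

[3] `<path>` quadratic bezier, #008000→engrave S260 F3488: (42.7458,91.2959) → (51.6338,91.1200) → (59.3454,91.7985) → (65.8805,93.3315) → (71.2392,95.7189) → (75.4214,98.9608) → (78.4271,103.0571) → (80.2564,108.0079) → (80.9093,113.8131)

[4] `<path>` line segment, #008000→engrave S260 F3488: (13.1743,102.9159) → (34.5432,117.0267)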